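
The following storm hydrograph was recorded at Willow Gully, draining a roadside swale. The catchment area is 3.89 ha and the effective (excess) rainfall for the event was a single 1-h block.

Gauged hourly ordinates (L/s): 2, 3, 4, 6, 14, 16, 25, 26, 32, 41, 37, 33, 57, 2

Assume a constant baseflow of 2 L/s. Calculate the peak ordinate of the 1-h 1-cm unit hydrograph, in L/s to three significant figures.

U_p ≈ 22.0 L/s

Direct runoff: 0.0, 1.0, 2.0, 4.0, 12.0, 14.0, 23.0, 24.0, 30.0, 39.0, 35.0, 31.0, 55.0, 0.0 L/s; ΣQ_DR = 270.0 L/s, peak = 55.0 L/s.
Runoff depth d = ΣQ_DR·Δt / A = 270.0 × 3600 / (3.89 ha) = 24.99 mm.
The 1-cm UH is the DRH scaled by (10 mm)/d, so U_p = 55.0 × 10/24.99 = 22.0 L/s.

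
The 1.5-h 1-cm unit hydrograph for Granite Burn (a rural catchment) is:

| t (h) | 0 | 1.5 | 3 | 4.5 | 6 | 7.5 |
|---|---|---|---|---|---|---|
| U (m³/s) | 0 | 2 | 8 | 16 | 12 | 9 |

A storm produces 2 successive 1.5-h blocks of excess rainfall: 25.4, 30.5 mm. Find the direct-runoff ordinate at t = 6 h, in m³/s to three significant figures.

By discrete convolution, Q_j = Σ (P_i / 10 mm) · U_{j−i}.
At t = 6 h (j=4): Q = (25.4/10)·12 + (30.5/10)·16 = 79.3 m³/s.

Q ≈ 79.3 m³/s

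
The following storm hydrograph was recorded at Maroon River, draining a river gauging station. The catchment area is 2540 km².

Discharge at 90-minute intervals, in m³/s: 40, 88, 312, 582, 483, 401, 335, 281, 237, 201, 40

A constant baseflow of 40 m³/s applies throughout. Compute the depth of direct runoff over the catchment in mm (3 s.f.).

Direct runoff: 0.0, 48.0, 272.0, 542.0, 443.0, 361.0, 295.0, 241.0, 197.0, 161.0, 0.0 m³/s; ΣQ_DR = 2560 m³/s.
V = ΣQ_DR · Δt = 2560 × 5400 s = 1.382 × 10^7 m³.
Over A = 2540 km², depth = V / A = 5.44 mm.

d ≈ 5.44 mm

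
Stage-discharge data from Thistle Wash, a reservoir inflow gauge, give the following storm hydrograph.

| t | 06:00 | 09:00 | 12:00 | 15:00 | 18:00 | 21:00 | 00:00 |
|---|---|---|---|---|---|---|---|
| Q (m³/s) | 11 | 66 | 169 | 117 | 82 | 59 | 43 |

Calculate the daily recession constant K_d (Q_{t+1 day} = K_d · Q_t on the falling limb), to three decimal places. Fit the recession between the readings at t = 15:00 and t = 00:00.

Between t = 15:00 and t = 00:00 the flow falls from 117 to 43 m³/s over 3×3 h = 9 h.
Per-interval ratio K = (43/117)^(1/3) = 0.7163; K_d = K^(24/3) = 0.069.

K_d ≈ 0.069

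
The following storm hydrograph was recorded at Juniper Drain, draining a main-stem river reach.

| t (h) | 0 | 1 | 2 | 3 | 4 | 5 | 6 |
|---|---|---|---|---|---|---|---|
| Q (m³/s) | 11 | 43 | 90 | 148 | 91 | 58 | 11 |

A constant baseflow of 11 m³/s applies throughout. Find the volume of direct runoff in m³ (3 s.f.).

V ≈ 1.35 × 10^6 m³

Direct-runoff ordinates (Q − Q_b): 0.0, 32.0, 79.0, 137.0, 80.0, 47.0, 0.0 m³/s.
ΣQ_DR = 375.0 m³/s.
With Δt = 1 h = 3600 s, V = ΣQ_DR · Δt = 375.0 × 3600 = 1.35 × 10^6 m³.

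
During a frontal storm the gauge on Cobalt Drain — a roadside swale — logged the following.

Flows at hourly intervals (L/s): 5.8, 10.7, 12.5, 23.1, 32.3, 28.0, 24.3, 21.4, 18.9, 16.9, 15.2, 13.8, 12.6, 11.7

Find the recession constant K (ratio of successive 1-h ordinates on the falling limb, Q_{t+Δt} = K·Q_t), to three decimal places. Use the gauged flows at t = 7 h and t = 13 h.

K ≈ 0.904

Using the recession-limb readings at t = 7 h and t = 13 h: Q falls from 21.4 to 11.7 L/s over 6 intervals.
K = (Q₂/Q₁)^(1/6) = (11.7/21.4)^(1/6) = 0.904.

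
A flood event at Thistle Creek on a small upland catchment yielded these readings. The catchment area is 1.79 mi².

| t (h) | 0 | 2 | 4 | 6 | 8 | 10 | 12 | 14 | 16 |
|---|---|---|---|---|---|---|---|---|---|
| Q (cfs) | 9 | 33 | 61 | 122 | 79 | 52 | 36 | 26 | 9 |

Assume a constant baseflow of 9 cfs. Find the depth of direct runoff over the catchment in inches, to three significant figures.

d ≈ 0.599 in

Direct runoff: 0.0, 24.0, 52.0, 113.0, 70.0, 43.0, 27.0, 17.0, 0.0 cfs; ΣQ_DR = 346.0 cfs.
V = ΣQ_DR · Δt = 346.0 × 7200 s = 2.491 × 10^6 ft³.
Over A = 1.79 mi², depth = V / A = 0.599 in.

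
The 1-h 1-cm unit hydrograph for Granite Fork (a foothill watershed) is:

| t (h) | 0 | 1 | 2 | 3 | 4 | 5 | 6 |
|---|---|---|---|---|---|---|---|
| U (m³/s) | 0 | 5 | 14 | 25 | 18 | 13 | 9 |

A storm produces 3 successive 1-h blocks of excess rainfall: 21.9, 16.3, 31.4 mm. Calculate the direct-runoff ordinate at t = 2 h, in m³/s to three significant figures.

Q ≈ 38.8 m³/s

By discrete convolution, Q_j = Σ (P_i / 10 mm) · U_{j−i}.
At t = 2 h (j=2): Q = (21.9/10)·14 + (16.3/10)·5 + (31.4/10)·0 = 38.8 m³/s.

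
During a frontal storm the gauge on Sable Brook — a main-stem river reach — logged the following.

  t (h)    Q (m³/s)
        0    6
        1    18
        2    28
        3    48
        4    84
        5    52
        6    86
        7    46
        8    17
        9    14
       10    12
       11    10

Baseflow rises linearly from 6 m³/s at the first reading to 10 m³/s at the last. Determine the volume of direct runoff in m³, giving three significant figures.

V ≈ 1.17 × 10^6 m³

Direct-runoff ordinates (Q − Q_b): 0.00, 11.64, 21.27, 40.91, 76.55, 44.18, 77.82, 37.45, 8.09, 4.73, 2.36, 0.00 m³/s.
ΣQ_DR = 325.0 m³/s.
With Δt = 1 h = 3600 s, V = ΣQ_DR · Δt = 325.0 × 3600 = 1.17 × 10^6 m³.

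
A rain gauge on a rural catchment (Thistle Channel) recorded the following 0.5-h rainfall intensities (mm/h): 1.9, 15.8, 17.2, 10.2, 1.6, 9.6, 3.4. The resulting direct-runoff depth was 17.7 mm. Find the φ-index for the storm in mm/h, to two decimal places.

Only the 4 blocks with intensity above φ contribute runoff: 15.8, 17.2, 10.2, 9.6 mm/h.
Σ(I−φ)·Δt = d  ⇒  (15.8+17.2+10.2+9.6 − 4φ)·0.5 = 17.7
φ = (52.80 − 17.7/0.5) / 4 = 4.35 mm/h.

φ ≈ 4.35 mm/h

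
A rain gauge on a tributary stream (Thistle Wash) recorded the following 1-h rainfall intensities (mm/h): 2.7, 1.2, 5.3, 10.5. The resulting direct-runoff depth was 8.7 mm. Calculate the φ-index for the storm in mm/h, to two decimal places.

Only the 2 blocks with intensity above φ contribute runoff: 5.3, 10.5 mm/h.
Σ(I−φ)·Δt = d  ⇒  (5.3+10.5 − 2φ)·1 = 8.7
φ = (15.80 − 8.7/1) / 2 = 3.55 mm/h.

φ ≈ 3.55 mm/h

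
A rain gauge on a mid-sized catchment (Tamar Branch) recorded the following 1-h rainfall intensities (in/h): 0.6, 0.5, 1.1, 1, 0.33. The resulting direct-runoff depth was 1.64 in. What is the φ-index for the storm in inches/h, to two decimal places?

φ ≈ 0.39 in/h

Only the 4 blocks with intensity above φ contribute runoff: 0.6, 0.5, 1.1, 1 in/h.
Σ(I−φ)·Δt = d  ⇒  (0.6+0.5+1.1+1 − 4φ)·1 = 1.64
φ = (3.200 − 1.64/1) / 4 = 0.39 in/h.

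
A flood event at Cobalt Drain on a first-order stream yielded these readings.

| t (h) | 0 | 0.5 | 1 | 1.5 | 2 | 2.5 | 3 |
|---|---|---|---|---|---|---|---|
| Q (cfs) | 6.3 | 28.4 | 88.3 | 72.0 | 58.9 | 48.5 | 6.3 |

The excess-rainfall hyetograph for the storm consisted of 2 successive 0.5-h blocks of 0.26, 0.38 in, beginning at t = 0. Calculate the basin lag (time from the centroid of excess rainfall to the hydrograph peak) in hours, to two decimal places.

t_L ≈ 0.45 h

Centroid of excess rainfall: t_c = Σ P_i·t̄_i / ΣP_i = 0.5469 h (block centres at 0.25, 0.75 h).
Hydrograph peak occurs at t = 1 h, so basin lag t_L = 1 − 0.5469 = 0.45 h.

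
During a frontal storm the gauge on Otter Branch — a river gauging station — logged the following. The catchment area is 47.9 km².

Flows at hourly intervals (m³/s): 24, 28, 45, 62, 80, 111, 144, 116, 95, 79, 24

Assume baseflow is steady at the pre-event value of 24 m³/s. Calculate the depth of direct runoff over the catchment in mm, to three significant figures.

Direct runoff: 0.0, 4.0, 21.0, 38.0, 56.0, 87.0, 120.0, 92.0, 71.0, 55.0, 0.0 m³/s; ΣQ_DR = 544.0 m³/s.
V = ΣQ_DR · Δt = 544.0 × 3600 s = 1.958 × 10^6 m³.
Over A = 47.9 km², depth = V / A = 40.9 mm.

d ≈ 40.9 mm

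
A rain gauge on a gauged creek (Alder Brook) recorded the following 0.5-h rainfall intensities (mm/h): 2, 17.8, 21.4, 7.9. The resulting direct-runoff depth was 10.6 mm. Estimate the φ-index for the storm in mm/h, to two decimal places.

φ ≈ 9.00 mm/h

Only the 2 blocks with intensity above φ contribute runoff: 17.8, 21.4 mm/h.
Σ(I−φ)·Δt = d  ⇒  (17.8+21.4 − 2φ)·0.5 = 10.6
φ = (39.20 − 10.6/0.5) / 2 = 9.00 mm/h.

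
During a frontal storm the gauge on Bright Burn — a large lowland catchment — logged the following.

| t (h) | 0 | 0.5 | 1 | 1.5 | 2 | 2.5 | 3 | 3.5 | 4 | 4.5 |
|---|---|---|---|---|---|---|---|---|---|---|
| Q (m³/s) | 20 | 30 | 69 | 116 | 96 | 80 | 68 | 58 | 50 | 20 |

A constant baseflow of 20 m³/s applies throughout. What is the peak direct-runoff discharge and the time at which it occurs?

Q_p = 96.0 m³/s at t = 1.5 h

Subtracting baseflow gives direct-runoff ordinates: 0.0, 10.0, 49.0, 96.0, 76.0, 60.0, 48.0, 38.0, 30.0, 0.0 m³/s.
The maximum is 96.0 m³/s, occurring at the reading for t = 1.5 h.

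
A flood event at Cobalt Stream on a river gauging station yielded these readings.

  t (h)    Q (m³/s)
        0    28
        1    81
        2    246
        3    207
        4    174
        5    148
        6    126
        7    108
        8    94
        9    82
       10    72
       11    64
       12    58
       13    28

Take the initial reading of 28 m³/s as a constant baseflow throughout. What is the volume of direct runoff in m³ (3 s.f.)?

Direct-runoff ordinates (Q − Q_b): 0.0, 53.0, 218.0, 179.0, 146.0, 120.0, 98.0, 80.0, 66.0, 54.0, 44.0, 36.0, 30.0, 0.0 m³/s.
ΣQ_DR = 1124 m³/s.
With Δt = 1 h = 3600 s, V = ΣQ_DR · Δt = 1124 × 3600 = 4.05 × 10^6 m³.

V ≈ 4.05 × 10^6 m³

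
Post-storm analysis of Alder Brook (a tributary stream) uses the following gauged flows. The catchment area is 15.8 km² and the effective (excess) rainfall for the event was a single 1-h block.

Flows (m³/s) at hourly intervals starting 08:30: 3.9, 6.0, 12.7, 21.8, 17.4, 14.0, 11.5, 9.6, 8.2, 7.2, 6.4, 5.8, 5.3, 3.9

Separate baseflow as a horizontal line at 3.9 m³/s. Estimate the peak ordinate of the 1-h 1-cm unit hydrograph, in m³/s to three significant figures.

Direct runoff: 0.0, 2.1, 8.8, 17.9, 13.5, 10.1, 7.6, 5.7, 4.3, 3.3, 2.5, 1.9, 1.4, 0.0 m³/s; ΣQ_DR = 79.10 m³/s, peak = 17.9 m³/s.
Runoff depth d = ΣQ_DR·Δt / A = 79.10 × 3600 / (15.8 km²) = 18.02 mm.
The 1-cm UH is the DRH scaled by (10 mm)/d, so U_p = 17.9 × 10/18.02 = 9.93 m³/s.

U_p ≈ 9.93 m³/s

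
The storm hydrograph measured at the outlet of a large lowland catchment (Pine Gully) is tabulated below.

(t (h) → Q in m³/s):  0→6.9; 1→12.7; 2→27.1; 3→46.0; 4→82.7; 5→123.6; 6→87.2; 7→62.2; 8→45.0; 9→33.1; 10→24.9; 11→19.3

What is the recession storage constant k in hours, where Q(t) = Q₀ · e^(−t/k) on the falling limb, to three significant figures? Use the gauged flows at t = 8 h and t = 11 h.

k ≈ 3.54 h

On the falling limb, Q drops from 45.0 to 19.3 m³/s between t = 8 h and t = 11 h (Δt = 3 h).
k = −Δt / ln(Q₂/Q₁) = −3 / ln(19.3/45.0) = 3.54 h.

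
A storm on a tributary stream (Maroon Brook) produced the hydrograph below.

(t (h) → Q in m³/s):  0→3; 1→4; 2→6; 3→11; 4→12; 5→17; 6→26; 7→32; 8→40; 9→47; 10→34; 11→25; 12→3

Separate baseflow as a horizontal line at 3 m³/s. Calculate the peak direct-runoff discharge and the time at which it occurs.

Q_p = 44.0 m³/s at t = 9 h

Subtracting baseflow gives direct-runoff ordinates: 0.0, 1.0, 3.0, 8.0, 9.0, 14.0, 23.0, 29.0, 37.0, 44.0, 31.0, 22.0, 0.0 m³/s.
The maximum is 44.0 m³/s, occurring at the reading for t = 9 h.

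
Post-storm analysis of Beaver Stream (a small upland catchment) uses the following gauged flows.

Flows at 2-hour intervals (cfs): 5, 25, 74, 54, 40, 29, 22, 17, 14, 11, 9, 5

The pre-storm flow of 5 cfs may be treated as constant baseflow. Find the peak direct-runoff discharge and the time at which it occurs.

Q_p = 69.0 cfs at t = 4 h

Subtracting baseflow gives direct-runoff ordinates: 0.0, 20.0, 69.0, 49.0, 35.0, 24.0, 17.0, 12.0, 9.0, 6.0, 4.0, 0.0 cfs.
The maximum is 69.0 cfs, occurring at the reading for t = 4 h.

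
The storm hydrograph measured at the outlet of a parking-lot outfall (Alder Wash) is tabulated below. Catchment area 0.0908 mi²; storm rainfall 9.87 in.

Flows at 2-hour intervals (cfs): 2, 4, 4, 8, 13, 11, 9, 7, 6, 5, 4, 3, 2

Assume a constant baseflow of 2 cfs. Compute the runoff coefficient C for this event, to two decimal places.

C ≈ 0.18

ΣQ_DR = 52.00 cfs; V = ΣQ_DR·Δt = 3.744 × 10^5 ft³.
Runoff depth d = V / A = 1.775 in.
C = d / P = 1.775 / 9.87 = 0.18.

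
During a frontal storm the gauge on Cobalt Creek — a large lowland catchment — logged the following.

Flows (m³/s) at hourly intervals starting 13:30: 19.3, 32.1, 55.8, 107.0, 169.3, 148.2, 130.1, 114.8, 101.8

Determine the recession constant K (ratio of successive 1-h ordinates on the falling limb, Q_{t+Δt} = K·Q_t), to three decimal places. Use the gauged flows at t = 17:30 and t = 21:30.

K ≈ 0.881

Using the recession-limb readings at t = 17:30 and t = 21:30: Q falls from 169.3 to 101.8 m³/s over 4 intervals.
K = (Q₂/Q₁)^(1/4) = (101.8/169.3)^(1/4) = 0.881.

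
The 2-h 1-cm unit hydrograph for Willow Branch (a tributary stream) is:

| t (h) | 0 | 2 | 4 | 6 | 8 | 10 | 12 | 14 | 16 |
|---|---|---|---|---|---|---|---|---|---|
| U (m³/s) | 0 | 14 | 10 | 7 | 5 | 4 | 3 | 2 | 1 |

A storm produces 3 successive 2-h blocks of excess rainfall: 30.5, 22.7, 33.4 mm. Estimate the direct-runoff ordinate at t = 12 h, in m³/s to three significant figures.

By discrete convolution, Q_j = Σ (P_i / 10 mm) · U_{j−i}.
At t = 12 h (j=6): Q = (30.5/10)·3 + (22.7/10)·4 + (33.4/10)·5 = 34.9 m³/s.

Q ≈ 34.9 m³/s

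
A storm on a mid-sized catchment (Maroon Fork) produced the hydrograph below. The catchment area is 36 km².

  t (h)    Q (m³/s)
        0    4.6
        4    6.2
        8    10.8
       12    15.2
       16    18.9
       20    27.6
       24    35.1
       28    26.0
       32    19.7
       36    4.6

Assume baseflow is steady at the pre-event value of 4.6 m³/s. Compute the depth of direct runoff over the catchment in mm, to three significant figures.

d ≈ 49.1 mm

Direct runoff: 0.0, 1.6, 6.2, 10.6, 14.3, 23.0, 30.5, 21.4, 15.1, 0.0 m³/s; ΣQ_DR = 122.7 m³/s.
V = ΣQ_DR · Δt = 122.7 × 14400 s = 1.767 × 10^6 m³.
Over A = 36 km², depth = V / A = 49.1 mm.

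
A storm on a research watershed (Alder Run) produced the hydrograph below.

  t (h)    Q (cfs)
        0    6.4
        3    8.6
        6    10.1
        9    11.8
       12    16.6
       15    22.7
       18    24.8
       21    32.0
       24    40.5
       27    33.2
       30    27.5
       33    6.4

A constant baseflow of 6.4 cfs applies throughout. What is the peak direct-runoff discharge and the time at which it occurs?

Subtracting baseflow gives direct-runoff ordinates: 0.0, 2.2, 3.7, 5.4, 10.2, 16.3, 18.4, 25.6, 34.1, 26.8, 21.1, 0.0 cfs.
The maximum is 34.1 cfs, occurring at the reading for t = 24 h.

Q_p = 34.1 cfs at t = 24 h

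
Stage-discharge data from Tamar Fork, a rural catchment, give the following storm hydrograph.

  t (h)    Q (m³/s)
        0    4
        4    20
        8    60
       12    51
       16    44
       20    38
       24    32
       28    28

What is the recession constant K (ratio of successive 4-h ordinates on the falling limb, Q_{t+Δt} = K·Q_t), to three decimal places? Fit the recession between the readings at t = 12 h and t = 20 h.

K ≈ 0.863

Using the recession-limb readings at t = 12 h and t = 20 h: Q falls from 51 to 38 m³/s over 2 intervals.
K = (Q₂/Q₁)^(1/2) = (38/51)^(1/2) = 0.863.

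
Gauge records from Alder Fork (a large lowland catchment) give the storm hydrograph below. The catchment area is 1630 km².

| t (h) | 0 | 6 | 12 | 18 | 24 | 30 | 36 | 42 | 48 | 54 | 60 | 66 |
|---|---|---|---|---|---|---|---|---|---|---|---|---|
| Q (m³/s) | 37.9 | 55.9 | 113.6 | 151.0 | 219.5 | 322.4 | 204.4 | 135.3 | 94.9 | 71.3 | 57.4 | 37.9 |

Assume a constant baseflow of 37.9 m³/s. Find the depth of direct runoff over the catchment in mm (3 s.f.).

d ≈ 13.9 mm

Direct runoff: 0.0, 18.0, 75.7, 113.1, 181.6, 284.5, 166.5, 97.4, 57.0, 33.4, 19.5, 0.0 m³/s; ΣQ_DR = 1047 m³/s.
V = ΣQ_DR · Δt = 1047 × 21600 s = 2.261 × 10^7 m³.
Over A = 1630 km², depth = V / A = 13.9 mm.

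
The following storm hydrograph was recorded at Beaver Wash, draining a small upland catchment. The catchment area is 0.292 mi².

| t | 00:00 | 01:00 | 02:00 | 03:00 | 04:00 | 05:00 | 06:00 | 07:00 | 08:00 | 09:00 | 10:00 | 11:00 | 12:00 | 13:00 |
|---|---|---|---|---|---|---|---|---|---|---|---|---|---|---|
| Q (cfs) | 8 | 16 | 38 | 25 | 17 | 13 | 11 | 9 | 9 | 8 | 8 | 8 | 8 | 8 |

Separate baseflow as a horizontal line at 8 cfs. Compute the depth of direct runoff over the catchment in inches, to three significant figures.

d ≈ 0.393 in

Direct runoff: 0.0, 8.0, 30.0, 17.0, 9.0, 5.0, 3.0, 1.0, 1.0, 0.0, 0.0, 0.0, 0.0, 0.0 cfs; ΣQ_DR = 74.00 cfs.
V = ΣQ_DR · Δt = 74.00 × 3600 s = 2.664 × 10^5 ft³.
Over A = 0.292 mi², depth = V / A = 0.393 in.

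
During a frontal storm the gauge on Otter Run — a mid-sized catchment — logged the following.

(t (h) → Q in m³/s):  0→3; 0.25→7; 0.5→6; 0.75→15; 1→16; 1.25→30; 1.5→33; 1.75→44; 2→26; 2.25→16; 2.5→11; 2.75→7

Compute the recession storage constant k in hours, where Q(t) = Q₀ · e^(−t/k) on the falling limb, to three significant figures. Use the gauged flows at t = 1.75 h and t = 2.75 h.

On the falling limb, Q drops from 44 to 7 m³/s between t = 1.75 h and t = 2.75 h (Δt = 1 h).
k = −Δt / ln(Q₂/Q₁) = −1 / ln(7/44) = 0.544 h.

k ≈ 0.544 h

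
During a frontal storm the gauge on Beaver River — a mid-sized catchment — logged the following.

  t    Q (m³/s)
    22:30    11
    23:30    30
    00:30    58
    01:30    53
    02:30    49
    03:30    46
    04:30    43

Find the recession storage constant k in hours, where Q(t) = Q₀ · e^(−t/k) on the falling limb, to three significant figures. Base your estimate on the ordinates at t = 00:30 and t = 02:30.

On the falling limb, Q drops from 58 to 49 m³/s between t = 00:30 and t = 02:30 (Δt = 2 h).
k = −Δt / ln(Q₂/Q₁) = −2 / ln(49/58) = 11.9 h.

k ≈ 11.9 h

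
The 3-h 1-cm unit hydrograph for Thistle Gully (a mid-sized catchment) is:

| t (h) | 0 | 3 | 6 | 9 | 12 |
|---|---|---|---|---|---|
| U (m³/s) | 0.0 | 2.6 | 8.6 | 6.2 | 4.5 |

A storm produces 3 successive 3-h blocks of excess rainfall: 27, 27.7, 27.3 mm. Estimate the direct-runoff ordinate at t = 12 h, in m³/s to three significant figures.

By discrete convolution, Q_j = Σ (P_i / 10 mm) · U_{j−i}.
At t = 12 h (j=4): Q = (27/10)·4.5 + (27.7/10)·6.2 + (27.3/10)·8.6 = 52.8 m³/s.

Q ≈ 52.8 m³/s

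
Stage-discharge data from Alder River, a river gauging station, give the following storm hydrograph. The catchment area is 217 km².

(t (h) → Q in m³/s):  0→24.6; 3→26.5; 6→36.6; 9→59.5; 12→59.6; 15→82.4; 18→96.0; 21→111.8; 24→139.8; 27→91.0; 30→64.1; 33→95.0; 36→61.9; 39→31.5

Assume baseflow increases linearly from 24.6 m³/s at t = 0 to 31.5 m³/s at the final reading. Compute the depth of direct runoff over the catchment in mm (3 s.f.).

Direct runoff: 0.00, 1.37, 10.94, 33.31, 32.88, 55.15, 68.22, 83.48, 110.95, 61.62, 34.19, 64.56, 30.93, 0.00 m³/s; ΣQ_DR = 587.6 m³/s.
V = ΣQ_DR · Δt = 587.6 × 10800 s = 6.346 × 10^6 m³.
Over A = 217 km², depth = V / A = 29.2 mm.

d ≈ 29.2 mm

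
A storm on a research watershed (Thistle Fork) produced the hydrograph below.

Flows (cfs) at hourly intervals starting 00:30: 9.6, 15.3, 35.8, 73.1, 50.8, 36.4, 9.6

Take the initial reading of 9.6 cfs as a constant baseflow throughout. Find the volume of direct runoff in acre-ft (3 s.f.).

V ≈ 13.5 acre-ft

Direct-runoff ordinates (Q − Q_b): 0.0, 5.7, 26.2, 63.5, 41.2, 26.8, 0.0 cfs.
ΣQ_DR = 163.4 cfs.
With Δt = 1 h = 3600 s, V = ΣQ_DR · Δt = 163.4 × 3600 = 5.88 × 10^5 ft³ = 13.5 acre-ft.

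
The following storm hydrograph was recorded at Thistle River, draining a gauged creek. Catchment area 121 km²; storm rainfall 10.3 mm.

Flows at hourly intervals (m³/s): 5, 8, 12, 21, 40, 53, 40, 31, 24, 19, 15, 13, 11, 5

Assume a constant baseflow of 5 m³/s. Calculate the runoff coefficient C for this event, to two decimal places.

C ≈ 0.66

ΣQ_DR = 227.0 m³/s; V = ΣQ_DR·Δt = 8.172 × 10^5 m³.
Runoff depth d = V / A = 6.754 mm.
C = d / P = 6.754 / 10.3 = 0.66.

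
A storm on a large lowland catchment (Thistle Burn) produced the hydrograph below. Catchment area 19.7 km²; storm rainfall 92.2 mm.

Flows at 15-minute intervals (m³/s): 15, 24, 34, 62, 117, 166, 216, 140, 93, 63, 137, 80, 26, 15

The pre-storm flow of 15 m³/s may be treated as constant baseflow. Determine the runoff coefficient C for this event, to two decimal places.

C ≈ 0.48

ΣQ_DR = 978.0 m³/s; V = ΣQ_DR·Δt = 8.802 × 10^5 m³.
Runoff depth d = V / A = 44.68 mm.
C = d / P = 44.68 / 92.2 = 0.48.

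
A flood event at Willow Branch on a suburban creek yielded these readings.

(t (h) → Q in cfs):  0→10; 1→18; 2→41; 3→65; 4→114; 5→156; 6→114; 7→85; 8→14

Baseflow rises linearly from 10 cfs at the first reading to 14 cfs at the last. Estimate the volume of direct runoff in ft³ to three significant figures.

Direct-runoff ordinates (Q − Q_b): 0.00, 7.50, 30.00, 53.50, 102.00, 143.50, 101.00, 71.50, 0.00 cfs.
ΣQ_DR = 509.0 cfs.
With Δt = 1 h = 3600 s, V = ΣQ_DR · Δt = 509.0 × 3600 = 1.83 × 10^6 ft³.

V ≈ 1.83 × 10^6 ft³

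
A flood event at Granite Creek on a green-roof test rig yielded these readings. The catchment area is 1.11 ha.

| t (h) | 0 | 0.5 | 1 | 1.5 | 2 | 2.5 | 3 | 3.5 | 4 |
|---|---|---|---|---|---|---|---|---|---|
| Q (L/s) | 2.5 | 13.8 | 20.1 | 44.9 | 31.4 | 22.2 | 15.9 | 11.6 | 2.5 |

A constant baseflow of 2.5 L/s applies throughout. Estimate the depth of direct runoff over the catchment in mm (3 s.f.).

Direct runoff: 0.0, 11.3, 17.6, 42.4, 28.9, 19.7, 13.4, 9.1, 0.0 L/s; ΣQ_DR = 142.4 L/s.
V = ΣQ_DR · Δt = 142.4 × 1800 s = 2.563 × 10^5 L.
Over A = 1.11 ha, depth = V / A = 23.1 mm.

d ≈ 23.1 mm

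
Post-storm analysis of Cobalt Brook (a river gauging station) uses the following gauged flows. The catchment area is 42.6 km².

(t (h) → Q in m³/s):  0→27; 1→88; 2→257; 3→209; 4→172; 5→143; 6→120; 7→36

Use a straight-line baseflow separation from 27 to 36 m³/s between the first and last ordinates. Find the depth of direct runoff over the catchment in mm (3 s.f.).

d ≈ 67.6 mm

Direct runoff: 0.00, 59.71, 227.43, 178.14, 139.86, 109.57, 85.29, 0.00 m³/s; ΣQ_DR = 800.0 m³/s.
V = ΣQ_DR · Δt = 800.0 × 3600 s = 2.880 × 10^6 m³.
Over A = 42.6 km², depth = V / A = 67.6 mm.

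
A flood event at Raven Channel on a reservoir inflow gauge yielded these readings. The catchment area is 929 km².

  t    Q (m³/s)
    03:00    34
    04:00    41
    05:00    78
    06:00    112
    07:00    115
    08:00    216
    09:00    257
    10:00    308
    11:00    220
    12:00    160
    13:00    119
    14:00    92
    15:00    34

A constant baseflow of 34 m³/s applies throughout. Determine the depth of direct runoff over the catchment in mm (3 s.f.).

d ≈ 5.21 mm

Direct runoff: 0.0, 7.0, 44.0, 78.0, 81.0, 182.0, 223.0, 274.0, 186.0, 126.0, 85.0, 58.0, 0.0 m³/s; ΣQ_DR = 1344 m³/s.
V = ΣQ_DR · Δt = 1344 × 3600 s = 4.838 × 10^6 m³.
Over A = 929 km², depth = V / A = 5.21 mm.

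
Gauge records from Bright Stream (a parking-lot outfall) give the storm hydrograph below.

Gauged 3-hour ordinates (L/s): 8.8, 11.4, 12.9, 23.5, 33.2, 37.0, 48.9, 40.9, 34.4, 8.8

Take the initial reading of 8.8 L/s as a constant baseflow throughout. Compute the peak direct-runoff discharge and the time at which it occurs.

Subtracting baseflow gives direct-runoff ordinates: 0.0, 2.6, 4.1, 14.7, 24.4, 28.2, 40.1, 32.1, 25.6, 0.0 L/s.
The maximum is 40.1 L/s, occurring at the reading for t = 18 h.

Q_p = 40.1 L/s at t = 18 h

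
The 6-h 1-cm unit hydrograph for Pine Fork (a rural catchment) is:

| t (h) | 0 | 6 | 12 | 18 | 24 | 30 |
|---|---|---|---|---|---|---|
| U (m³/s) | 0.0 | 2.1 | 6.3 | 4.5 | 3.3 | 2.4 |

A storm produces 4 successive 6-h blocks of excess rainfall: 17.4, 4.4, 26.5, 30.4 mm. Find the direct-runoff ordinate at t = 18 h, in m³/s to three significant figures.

Q ≈ 16.2 m³/s

By discrete convolution, Q_j = Σ (P_i / 10 mm) · U_{j−i}.
At t = 18 h (j=3): Q = (17.4/10)·4.5 + (4.4/10)·6.3 + (26.5/10)·2.1 + (30.4/10)·0.0 = 16.2 m³/s.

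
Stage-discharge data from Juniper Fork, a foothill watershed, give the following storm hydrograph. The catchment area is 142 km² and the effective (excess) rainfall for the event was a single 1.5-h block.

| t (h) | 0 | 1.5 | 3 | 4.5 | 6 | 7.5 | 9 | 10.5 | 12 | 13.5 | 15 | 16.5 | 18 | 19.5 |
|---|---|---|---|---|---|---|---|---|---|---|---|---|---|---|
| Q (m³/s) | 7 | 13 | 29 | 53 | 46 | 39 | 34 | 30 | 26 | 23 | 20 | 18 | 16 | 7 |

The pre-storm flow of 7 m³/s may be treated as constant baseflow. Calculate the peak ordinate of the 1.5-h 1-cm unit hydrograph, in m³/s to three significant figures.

U_p ≈ 46.0 m³/s

Direct runoff: 0.0, 6.0, 22.0, 46.0, 39.0, 32.0, 27.0, 23.0, 19.0, 16.0, 13.0, 11.0, 9.0, 0.0 m³/s; ΣQ_DR = 263.0 m³/s, peak = 46.0 m³/s.
Runoff depth d = ΣQ_DR·Δt / A = 263.0 × 5400 / (142 km²) = 10.00 mm.
The 1-cm UH is the DRH scaled by (10 mm)/d, so U_p = 46.0 × 10/10.00 = 46.0 m³/s.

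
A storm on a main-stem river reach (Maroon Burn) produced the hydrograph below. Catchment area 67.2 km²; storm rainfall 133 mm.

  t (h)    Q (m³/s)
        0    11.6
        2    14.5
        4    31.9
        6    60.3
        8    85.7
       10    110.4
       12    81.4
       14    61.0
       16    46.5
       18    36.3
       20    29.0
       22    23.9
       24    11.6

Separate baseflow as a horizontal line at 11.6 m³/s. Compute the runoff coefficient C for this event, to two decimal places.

C ≈ 0.37

ΣQ_DR = 453.3 m³/s; V = ΣQ_DR·Δt = 3.264 × 10^6 m³.
Runoff depth d = V / A = 48.57 mm.
C = d / P = 48.57 / 133 = 0.37.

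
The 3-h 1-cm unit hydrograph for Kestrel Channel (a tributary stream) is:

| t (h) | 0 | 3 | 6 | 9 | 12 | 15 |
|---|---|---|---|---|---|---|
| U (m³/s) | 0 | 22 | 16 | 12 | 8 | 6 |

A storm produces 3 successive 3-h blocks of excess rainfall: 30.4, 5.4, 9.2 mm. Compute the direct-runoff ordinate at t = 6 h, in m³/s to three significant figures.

Q ≈ 60.5 m³/s

By discrete convolution, Q_j = Σ (P_i / 10 mm) · U_{j−i}.
At t = 6 h (j=2): Q = (30.4/10)·16 + (5.4/10)·22 + (9.2/10)·0 = 60.5 m³/s.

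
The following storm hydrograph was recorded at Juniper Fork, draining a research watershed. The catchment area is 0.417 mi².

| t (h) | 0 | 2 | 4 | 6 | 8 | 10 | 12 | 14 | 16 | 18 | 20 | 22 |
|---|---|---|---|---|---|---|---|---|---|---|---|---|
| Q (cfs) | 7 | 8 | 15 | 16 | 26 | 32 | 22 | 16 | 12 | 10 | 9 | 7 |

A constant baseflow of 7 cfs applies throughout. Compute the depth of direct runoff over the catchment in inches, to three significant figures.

d ≈ 0.713 in

Direct runoff: 0.0, 1.0, 8.0, 9.0, 19.0, 25.0, 15.0, 9.0, 5.0, 3.0, 2.0, 0.0 cfs; ΣQ_DR = 96.00 cfs.
V = ΣQ_DR · Δt = 96.00 × 7200 s = 6.912 × 10^5 ft³.
Over A = 0.417 mi², depth = V / A = 0.713 in.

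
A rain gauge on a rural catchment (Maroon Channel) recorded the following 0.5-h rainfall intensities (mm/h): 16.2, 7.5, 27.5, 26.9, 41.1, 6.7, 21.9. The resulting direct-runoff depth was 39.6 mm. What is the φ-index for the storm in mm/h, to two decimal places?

Only the 5 blocks with intensity above φ contribute runoff: 16.2, 27.5, 26.9, 41.1, 21.9 mm/h.
Σ(I−φ)·Δt = d  ⇒  (16.2+27.5+26.9+41.1+21.9 − 5φ)·0.5 = 39.6
φ = (133.6 − 39.6/0.5) / 5 = 10.88 mm/h.

φ ≈ 10.88 mm/h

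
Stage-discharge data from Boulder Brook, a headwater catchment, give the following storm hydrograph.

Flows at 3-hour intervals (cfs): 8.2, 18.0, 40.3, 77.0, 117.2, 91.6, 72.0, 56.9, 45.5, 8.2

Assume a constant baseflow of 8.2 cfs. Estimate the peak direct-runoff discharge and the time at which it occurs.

Subtracting baseflow gives direct-runoff ordinates: 0.0, 9.8, 32.1, 68.8, 109.0, 83.4, 63.8, 48.7, 37.3, 0.0 cfs.
The maximum is 109.0 cfs, occurring at the reading for t = 12 h.

Q_p = 109.0 cfs at t = 12 h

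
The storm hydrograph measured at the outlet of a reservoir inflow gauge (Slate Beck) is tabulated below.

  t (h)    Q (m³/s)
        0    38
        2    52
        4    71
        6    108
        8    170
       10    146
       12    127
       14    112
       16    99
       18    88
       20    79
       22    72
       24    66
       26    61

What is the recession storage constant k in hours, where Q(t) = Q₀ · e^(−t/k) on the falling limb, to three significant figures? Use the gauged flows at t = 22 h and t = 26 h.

k ≈ 24.1 h

On the falling limb, Q drops from 72 to 61 m³/s between t = 22 h and t = 26 h (Δt = 4 h).
k = −Δt / ln(Q₂/Q₁) = −4 / ln(61/72) = 24.1 h.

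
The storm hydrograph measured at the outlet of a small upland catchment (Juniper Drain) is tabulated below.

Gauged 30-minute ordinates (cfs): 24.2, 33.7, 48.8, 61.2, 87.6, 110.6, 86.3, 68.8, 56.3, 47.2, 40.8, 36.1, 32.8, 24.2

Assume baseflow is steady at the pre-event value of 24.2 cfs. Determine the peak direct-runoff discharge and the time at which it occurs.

Subtracting baseflow gives direct-runoff ordinates: 0.0, 9.5, 24.6, 37.0, 63.4, 86.4, 62.1, 44.6, 32.1, 23.0, 16.6, 11.9, 8.6, 0.0 cfs.
The maximum is 86.4 cfs, occurring at the reading for t = 2.5 h.

Q_p = 86.4 cfs at t = 2.5 h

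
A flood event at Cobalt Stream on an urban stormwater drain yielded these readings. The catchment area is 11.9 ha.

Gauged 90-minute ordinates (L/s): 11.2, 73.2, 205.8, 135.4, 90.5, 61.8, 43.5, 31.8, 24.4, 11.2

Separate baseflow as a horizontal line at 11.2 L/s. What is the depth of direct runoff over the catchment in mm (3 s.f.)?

d ≈ 26.2 mm

Direct runoff: 0.0, 62.0, 194.6, 124.2, 79.3, 50.6, 32.3, 20.6, 13.2, 0.0 L/s; ΣQ_DR = 576.8 L/s.
V = ΣQ_DR · Δt = 576.8 × 5400 s = 3.115 × 10^6 L.
Over A = 11.9 ha, depth = V / A = 26.2 mm.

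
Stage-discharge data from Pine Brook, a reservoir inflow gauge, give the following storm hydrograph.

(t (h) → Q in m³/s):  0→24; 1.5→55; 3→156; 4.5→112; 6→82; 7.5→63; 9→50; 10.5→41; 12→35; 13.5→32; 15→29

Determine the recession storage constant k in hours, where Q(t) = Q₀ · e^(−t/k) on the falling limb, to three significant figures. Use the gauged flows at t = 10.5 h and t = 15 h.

k ≈ 13.0 h

On the falling limb, Q drops from 41 to 29 m³/s between t = 10.5 h and t = 15 h (Δt = 4.5 h).
k = −Δt / ln(Q₂/Q₁) = −4.5 / ln(29/41) = 13.0 h.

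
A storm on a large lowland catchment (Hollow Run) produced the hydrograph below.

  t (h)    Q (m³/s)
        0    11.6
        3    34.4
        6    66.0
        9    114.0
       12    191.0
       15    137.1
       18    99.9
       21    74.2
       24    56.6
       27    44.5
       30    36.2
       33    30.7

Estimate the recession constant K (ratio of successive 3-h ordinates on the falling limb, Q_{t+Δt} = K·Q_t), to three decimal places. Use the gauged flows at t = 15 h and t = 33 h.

Using the recession-limb readings at t = 15 h and t = 33 h: Q falls from 137.1 to 30.7 m³/s over 6 intervals.
K = (Q₂/Q₁)^(1/6) = (30.7/137.1)^(1/6) = 0.779.

K ≈ 0.779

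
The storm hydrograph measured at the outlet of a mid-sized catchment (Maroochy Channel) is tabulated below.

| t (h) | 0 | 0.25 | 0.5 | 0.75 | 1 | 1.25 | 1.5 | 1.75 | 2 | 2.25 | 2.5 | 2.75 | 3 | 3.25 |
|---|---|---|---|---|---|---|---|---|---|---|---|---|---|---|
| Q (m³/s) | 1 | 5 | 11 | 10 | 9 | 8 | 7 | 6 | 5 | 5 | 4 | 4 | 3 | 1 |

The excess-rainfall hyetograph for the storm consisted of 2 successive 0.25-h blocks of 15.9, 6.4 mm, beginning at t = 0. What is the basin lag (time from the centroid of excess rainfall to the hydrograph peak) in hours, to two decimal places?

Centroid of excess rainfall: t_c = Σ P_i·t̄_i / ΣP_i = 0.1967 h (block centres at 0.125, 0.375 h).
Hydrograph peak occurs at t = 0.5 h, so basin lag t_L = 0.5 − 0.1967 = 0.30 h.

t_L ≈ 0.30 h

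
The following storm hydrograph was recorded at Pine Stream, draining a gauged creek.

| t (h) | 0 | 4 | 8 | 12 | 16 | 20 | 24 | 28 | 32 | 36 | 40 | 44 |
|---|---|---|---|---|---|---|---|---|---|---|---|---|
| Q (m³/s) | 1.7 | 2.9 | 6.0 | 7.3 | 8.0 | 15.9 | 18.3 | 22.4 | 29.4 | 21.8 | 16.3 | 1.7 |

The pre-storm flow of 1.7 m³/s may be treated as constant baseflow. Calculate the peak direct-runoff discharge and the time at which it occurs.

Q_p = 27.7 m³/s at t = 32 h

Subtracting baseflow gives direct-runoff ordinates: 0.0, 1.2, 4.3, 5.6, 6.3, 14.2, 16.6, 20.7, 27.7, 20.1, 14.6, 0.0 m³/s.
The maximum is 27.7 m³/s, occurring at the reading for t = 32 h.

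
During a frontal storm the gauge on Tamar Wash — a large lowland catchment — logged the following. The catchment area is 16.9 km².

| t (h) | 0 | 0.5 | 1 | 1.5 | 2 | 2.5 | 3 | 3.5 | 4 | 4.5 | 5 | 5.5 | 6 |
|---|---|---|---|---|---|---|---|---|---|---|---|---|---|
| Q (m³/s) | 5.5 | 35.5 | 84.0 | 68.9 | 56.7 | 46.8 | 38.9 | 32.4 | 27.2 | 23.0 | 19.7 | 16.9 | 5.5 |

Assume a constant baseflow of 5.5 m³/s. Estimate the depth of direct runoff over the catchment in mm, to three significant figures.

d ≈ 41.5 mm

Direct runoff: 0.0, 30.0, 78.5, 63.4, 51.2, 41.3, 33.4, 26.9, 21.7, 17.5, 14.2, 11.4, 0.0 m³/s; ΣQ_DR = 389.5 m³/s.
V = ΣQ_DR · Δt = 389.5 × 1800 s = 7.011 × 10^5 m³.
Over A = 16.9 km², depth = V / A = 41.5 mm.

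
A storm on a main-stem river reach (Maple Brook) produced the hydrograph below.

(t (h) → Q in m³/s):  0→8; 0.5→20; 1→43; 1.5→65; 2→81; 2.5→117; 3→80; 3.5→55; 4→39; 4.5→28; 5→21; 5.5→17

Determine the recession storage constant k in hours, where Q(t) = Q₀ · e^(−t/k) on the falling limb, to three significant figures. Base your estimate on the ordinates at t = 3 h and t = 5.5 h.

k ≈ 1.61 h

On the falling limb, Q drops from 80 to 17 m³/s between t = 3 h and t = 5.5 h (Δt = 2.5 h).
k = −Δt / ln(Q₂/Q₁) = −2.5 / ln(17/80) = 1.61 h.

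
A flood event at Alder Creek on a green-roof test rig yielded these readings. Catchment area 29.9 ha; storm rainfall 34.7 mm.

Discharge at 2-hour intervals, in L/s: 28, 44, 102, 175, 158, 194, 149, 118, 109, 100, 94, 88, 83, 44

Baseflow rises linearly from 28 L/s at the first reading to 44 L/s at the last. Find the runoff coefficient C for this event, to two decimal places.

C ≈ 0.68

ΣQ_DR = 982.0 L/s; V = ΣQ_DR·Δt = 7.070 × 10^6 L.
Runoff depth d = V / A = 23.65 mm.
C = d / P = 23.65 / 34.7 = 0.68.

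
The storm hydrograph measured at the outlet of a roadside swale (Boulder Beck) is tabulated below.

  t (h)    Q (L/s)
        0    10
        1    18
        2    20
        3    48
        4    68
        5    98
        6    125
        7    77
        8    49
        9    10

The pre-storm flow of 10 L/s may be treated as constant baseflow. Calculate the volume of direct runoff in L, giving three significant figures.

V ≈ 1.52 × 10^6 L

Direct-runoff ordinates (Q − Q_b): 0.0, 8.0, 10.0, 38.0, 58.0, 88.0, 115.0, 67.0, 39.0, 0.0 L/s.
ΣQ_DR = 423.0 L/s.
With Δt = 1 h = 3600 s, V = ΣQ_DR · Δt = 423.0 × 3600 = 1.52 × 10^6 L.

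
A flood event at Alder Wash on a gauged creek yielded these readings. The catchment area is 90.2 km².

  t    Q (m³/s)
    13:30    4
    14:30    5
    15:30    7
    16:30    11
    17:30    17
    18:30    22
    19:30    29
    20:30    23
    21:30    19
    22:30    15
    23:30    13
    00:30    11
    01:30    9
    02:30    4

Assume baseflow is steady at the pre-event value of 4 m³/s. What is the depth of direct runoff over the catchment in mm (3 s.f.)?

d ≈ 5.31 mm

Direct runoff: 0.0, 1.0, 3.0, 7.0, 13.0, 18.0, 25.0, 19.0, 15.0, 11.0, 9.0, 7.0, 5.0, 0.0 m³/s; ΣQ_DR = 133.0 m³/s.
V = ΣQ_DR · Δt = 133.0 × 3600 s = 4.788 × 10^5 m³.
Over A = 90.2 km², depth = V / A = 5.31 mm.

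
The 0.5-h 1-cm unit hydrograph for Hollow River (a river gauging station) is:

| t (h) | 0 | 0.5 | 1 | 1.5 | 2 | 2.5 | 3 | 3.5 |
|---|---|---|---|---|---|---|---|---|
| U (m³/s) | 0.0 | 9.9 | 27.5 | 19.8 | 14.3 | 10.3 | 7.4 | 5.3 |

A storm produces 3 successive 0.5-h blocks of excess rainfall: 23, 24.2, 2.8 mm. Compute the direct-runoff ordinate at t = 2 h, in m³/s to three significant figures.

Q ≈ 88.5 m³/s

By discrete convolution, Q_j = Σ (P_i / 10 mm) · U_{j−i}.
At t = 2 h (j=4): Q = (23/10)·14.3 + (24.2/10)·19.8 + (2.8/10)·27.5 = 88.5 m³/s.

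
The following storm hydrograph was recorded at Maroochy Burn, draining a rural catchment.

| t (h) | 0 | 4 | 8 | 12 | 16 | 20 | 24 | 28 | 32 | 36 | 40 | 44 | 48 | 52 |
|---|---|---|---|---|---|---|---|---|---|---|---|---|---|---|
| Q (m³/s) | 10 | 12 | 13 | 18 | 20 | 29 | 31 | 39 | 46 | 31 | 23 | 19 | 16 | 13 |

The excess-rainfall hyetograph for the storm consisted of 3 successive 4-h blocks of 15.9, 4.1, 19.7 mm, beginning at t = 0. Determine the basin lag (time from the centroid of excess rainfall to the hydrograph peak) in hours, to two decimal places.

t_L ≈ 25.62 h

Centroid of excess rainfall: t_c = Σ P_i·t̄_i / ΣP_i = 6.3829 h (block centres at 2, 6, 10 h).
Hydrograph peak occurs at t = 32 h, so basin lag t_L = 32 − 6.3829 = 25.62 h.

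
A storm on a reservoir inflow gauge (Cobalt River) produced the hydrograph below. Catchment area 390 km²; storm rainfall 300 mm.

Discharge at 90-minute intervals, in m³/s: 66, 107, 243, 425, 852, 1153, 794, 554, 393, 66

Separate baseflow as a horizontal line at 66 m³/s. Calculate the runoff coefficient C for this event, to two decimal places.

C ≈ 0.18

ΣQ_DR = 3993 m³/s; V = ΣQ_DR·Δt = 2.156 × 10^7 m³.
Runoff depth d = V / A = 55.29 mm.
C = d / P = 55.29 / 300 = 0.18.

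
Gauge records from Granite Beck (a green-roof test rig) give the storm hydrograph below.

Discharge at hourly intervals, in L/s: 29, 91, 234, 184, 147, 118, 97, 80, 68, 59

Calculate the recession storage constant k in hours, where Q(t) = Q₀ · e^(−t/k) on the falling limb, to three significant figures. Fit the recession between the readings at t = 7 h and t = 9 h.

On the falling limb, Q drops from 80 to 59 L/s between t = 7 h and t = 9 h (Δt = 2 h).
k = −Δt / ln(Q₂/Q₁) = −2 / ln(59/80) = 6.57 h.

k ≈ 6.57 h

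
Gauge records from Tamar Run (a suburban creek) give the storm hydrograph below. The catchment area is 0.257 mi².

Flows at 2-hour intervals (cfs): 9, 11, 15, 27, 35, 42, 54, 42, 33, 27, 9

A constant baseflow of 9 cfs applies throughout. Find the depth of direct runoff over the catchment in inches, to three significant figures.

d ≈ 2.47 in

Direct runoff: 0.0, 2.0, 6.0, 18.0, 26.0, 33.0, 45.0, 33.0, 24.0, 18.0, 0.0 cfs; ΣQ_DR = 205.0 cfs.
V = ΣQ_DR · Δt = 205.0 × 7200 s = 1.476 × 10^6 ft³.
Over A = 0.257 mi², depth = V / A = 2.47 in.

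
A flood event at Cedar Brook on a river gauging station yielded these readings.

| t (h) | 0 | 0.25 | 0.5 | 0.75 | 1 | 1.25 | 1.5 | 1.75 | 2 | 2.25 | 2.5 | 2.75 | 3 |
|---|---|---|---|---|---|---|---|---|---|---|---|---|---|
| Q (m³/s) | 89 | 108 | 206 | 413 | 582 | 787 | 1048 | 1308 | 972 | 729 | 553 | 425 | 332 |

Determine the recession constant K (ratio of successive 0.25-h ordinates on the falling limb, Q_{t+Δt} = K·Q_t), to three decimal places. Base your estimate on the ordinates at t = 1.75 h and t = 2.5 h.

Using the recession-limb readings at t = 1.75 h and t = 2.5 h: Q falls from 1308 to 553 m³/s over 3 intervals.
K = (Q₂/Q₁)^(1/3) = (553/1308)^(1/3) = 0.751.

K ≈ 0.751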